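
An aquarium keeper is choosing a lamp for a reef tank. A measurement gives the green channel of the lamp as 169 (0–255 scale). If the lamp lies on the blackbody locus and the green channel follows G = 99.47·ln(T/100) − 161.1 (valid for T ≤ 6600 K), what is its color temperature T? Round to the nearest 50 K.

2750 K

ln t = (169 + 161.1) / 99.47 = 3.3186.
t = e^3.3186 = 27.621.
T = 100·t = 2762 K → 2750 K to the nearest 50 K.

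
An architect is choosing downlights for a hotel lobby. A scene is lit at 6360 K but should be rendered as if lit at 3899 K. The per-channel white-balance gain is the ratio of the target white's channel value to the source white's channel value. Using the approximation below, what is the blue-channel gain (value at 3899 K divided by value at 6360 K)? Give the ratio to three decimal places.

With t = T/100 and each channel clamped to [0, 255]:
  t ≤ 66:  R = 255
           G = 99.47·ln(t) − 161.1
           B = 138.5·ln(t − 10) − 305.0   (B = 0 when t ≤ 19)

0.655

At 6360 K (t = 63.6):
  B = 138.5·ln(63.6 − 10) − 305.0 = 138.5·ln 53.6 − 305.0 = 138.5·3.9815 − 305.0 = 246.445.
At 3899 K (t = 38.99):
  B = 138.5·ln(38.99 − 10) − 305.0 = 138.5·ln 28.99 − 305.0 = 138.5·3.3670 − 305.0 = 161.323.
Gain = 161.323 / 246.445 = 0.6546 → 0.655.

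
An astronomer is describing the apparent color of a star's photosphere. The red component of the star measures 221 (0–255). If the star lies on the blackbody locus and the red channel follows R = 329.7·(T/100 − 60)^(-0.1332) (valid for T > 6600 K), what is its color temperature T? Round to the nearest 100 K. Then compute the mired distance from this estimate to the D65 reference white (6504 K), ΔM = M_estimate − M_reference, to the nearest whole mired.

(t − 60)^(-0.1332) = 221/329.7 = 0.67031.
t − 60 = 0.67031^(1/-0.1332) = 0.67031^(-7.508) = 20.149, so t = 80.149.
T = 100·t = 8015 K → 8000 K to the nearest 100 K.
M_estimate = 10⁶/8000 = 125.00; M_reference = 10⁶/6504 = 153.75.
ΔM = 125.00 − 153.75 = -28.75 → -29 mireds.

-29 mireds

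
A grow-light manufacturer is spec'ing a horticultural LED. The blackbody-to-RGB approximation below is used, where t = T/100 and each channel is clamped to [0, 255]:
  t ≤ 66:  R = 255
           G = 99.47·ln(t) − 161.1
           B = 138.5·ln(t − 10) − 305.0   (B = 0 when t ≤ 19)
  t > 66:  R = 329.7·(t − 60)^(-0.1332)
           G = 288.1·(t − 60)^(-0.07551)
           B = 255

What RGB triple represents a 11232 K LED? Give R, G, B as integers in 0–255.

R=195, G=214, B=255

t = 11232/100 = 112.32; the t > 66 branch applies.
R = 329.7·(112.32 − 60)^(-0.1332) = 329.7·52.32^(-0.1332) = 329.7·0.59030 = 194.622.
G = 288.1·(112.32 − 60)^(-0.07551) = 288.1·52.32^(-0.07551) = 288.1·0.74169 = 213.681.
B = 255 by definition for t > 66.
Rounded: (195, 214, 255).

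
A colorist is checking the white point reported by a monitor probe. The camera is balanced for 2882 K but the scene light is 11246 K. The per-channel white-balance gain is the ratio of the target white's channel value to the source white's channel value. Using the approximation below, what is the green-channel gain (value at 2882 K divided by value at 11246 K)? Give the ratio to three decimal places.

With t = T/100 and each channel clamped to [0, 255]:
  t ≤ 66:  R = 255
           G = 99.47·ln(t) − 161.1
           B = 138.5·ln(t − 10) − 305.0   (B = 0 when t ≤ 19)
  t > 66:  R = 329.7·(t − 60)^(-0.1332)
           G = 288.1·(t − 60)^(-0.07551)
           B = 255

At 11246 K (t = 112.46):
  G = 288.1·(112.46 − 60)^(-0.07551) = 288.1·52.46^(-0.07551) = 288.1·0.74154 = 213.638.
At 2882 K (t = 28.82):
  G = 99.47·ln 28.82 − 161.1 = 99.47·3.3611 − 161.1 = 173.226.
Gain = 173.226 / 213.638 = 0.8108 → 0.811.

0.811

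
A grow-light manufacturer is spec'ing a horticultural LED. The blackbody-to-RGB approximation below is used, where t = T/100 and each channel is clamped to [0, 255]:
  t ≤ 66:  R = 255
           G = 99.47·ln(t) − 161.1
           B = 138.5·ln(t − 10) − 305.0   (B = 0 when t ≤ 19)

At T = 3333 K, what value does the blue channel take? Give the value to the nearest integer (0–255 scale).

131

t = 3333/100 = 33.33; the t ≤ 66 branch applies.
B = 138.5·ln(33.33 − 10) − 305.0 = 138.5·ln 23.33 − 305.0 = 138.5·3.1497 − 305.0 = 131.239.
Rounded: 131.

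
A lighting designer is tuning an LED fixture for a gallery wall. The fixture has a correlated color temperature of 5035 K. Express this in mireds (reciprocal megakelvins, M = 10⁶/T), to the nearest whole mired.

M = 10⁶ / 5035 = 198.610 → 199 mireds.

199 mireds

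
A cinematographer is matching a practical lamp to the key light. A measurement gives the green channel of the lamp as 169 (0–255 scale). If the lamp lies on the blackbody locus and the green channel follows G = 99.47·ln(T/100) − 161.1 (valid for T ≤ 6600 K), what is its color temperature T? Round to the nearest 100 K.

2800 K

ln t = (169 + 161.1) / 99.47 = 3.3186.
t = e^3.3186 = 27.621.
T = 100·t = 2762 K → 2800 K to the nearest 100 K.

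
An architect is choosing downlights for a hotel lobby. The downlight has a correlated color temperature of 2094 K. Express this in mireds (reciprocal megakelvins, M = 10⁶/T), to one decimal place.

477.6 mireds

M = 10⁶ / 2094 = 477.555 → 477.6 mireds.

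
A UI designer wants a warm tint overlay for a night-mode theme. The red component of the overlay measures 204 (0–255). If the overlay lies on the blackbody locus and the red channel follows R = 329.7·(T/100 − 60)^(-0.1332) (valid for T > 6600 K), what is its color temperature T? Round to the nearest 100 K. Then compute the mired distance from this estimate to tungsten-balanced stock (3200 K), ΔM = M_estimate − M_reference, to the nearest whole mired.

-209 mireds

(t − 60)^(-0.1332) = 204/329.7 = 0.61874.
t − 60 = 0.61874^(1/-0.1332) = 0.61874^(-7.508) = 36.748, so t = 96.748.
T = 100·t = 9675 K → 9700 K to the nearest 100 K.
M_estimate = 10⁶/9700 = 103.09; M_reference = 10⁶/3200 = 312.50.
ΔM = 103.09 − 312.50 = -209.41 → -209 mireds.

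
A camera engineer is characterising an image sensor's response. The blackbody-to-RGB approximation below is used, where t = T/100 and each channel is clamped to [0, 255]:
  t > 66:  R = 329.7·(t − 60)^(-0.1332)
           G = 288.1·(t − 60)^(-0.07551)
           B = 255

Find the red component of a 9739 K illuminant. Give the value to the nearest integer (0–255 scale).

t = 9739/100 = 97.39; the t > 66 branch applies.
R = 329.7·(97.39 − 60)^(-0.1332) = 329.7·37.39^(-0.1332) = 329.7·0.61732 = 203.530.
Rounded: 204.

204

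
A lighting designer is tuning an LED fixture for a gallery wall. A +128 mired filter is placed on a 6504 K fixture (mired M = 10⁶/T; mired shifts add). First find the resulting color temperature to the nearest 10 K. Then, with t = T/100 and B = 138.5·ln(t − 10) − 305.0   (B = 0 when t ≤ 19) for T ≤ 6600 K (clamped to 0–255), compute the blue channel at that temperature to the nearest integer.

M_in = 10⁶/6504 = 153.75; M_out = 153.75 + (+128) = 281.75.
T_out = 10⁶/281.75 = 3549.2 K → 3550 K; t = 35.5.
B = 138.5·ln(35.5 − 10) − 305.0 = 138.5·ln 25.5 − 305.0 = 138.5·3.2387 − 305.0 = 143.557.
Rounded: 144.

144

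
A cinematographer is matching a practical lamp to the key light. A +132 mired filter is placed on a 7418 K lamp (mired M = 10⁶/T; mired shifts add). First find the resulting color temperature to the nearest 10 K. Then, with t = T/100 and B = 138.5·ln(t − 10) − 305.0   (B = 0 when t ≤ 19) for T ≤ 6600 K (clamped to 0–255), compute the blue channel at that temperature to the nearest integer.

M_in = 10⁶/7418 = 134.81; M_out = 134.81 + (+132) = 266.81.
T_out = 10⁶/266.81 = 3748.0 K → 3750 K; t = 37.5.
B = 138.5·ln(37.5 − 10) − 305.0 = 138.5·ln 27.5 − 305.0 = 138.5·3.3142 − 305.0 = 154.015.
Rounded: 154.

154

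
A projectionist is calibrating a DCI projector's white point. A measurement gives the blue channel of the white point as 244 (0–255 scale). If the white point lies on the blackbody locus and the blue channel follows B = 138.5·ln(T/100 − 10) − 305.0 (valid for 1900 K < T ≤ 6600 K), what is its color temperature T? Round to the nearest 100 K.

6300 K

ln(t − 10) = (244 + 305.0) / 138.5 = 3.9639.
t − 10 = e^3.9639 = 52.662, so t = 62.662.
T = 100·t = 6266 K → 6300 K to the nearest 100 K.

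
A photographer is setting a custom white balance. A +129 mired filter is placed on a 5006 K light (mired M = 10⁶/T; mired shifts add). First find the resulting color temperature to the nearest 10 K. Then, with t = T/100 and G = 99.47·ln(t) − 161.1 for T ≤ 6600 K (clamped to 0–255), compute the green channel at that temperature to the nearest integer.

M_in = 10⁶/5006 = 199.76; M_out = 199.76 + (+129) = 328.76.
T_out = 10⁶/328.76 = 3041.7 K → 3040 K; t = 30.4.
G = 99.47·ln 30.4 − 161.1 = 99.47·3.4144 − 161.1 = 178.535.
Rounded: 179.

179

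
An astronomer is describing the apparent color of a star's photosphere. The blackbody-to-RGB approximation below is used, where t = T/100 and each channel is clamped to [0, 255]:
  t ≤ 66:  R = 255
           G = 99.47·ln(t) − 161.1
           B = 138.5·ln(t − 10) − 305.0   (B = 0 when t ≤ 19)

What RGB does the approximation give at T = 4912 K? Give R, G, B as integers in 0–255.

t = 4912/100 = 49.12; the t ≤ 66 branch applies.
R = 255 by definition for t ≤ 66.
G = 99.47·ln 49.12 − 161.1 = 99.47·3.8943 − 161.1 = 226.263.
B = 138.5·ln(49.12 − 10) − 305.0 = 138.5·ln 39.12 − 305.0 = 138.5·3.6666 − 305.0 = 202.829.
Rounded: (255, 226, 203).

R=255, G=226, B=203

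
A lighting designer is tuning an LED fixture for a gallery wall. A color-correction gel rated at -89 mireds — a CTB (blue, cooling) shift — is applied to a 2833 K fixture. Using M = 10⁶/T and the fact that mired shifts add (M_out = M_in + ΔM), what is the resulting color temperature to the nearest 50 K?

3800 K

M_in = 10⁶/2833 = 352.98 mireds.
M_out = 352.98 + (-89) = 263.98 mireds.
T_out = 10⁶/263.98 = 3788.1 K → 3800 K.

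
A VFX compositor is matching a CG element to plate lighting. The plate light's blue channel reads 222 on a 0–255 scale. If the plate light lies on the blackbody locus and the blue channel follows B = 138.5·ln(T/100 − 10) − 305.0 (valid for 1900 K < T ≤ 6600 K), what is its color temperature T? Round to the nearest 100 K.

5500 K

ln(t − 10) = (222 + 305.0) / 138.5 = 3.8051.
t − 10 = e^3.8051 = 44.928, so t = 54.928.
T = 100·t = 5493 K → 5500 K to the nearest 100 K.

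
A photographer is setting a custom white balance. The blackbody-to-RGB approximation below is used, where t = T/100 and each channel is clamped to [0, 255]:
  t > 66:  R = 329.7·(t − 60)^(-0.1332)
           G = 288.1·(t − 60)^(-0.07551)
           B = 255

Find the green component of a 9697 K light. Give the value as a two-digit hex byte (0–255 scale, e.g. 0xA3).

0xDB

t = 9697/100 = 96.97; the t > 66 branch applies.
G = 288.1·(96.97 − 60)^(-0.07551) = 288.1·36.97^(-0.07551) = 288.1·0.76140 = 219.359.
Rounded: 219; in hex, 0xDB.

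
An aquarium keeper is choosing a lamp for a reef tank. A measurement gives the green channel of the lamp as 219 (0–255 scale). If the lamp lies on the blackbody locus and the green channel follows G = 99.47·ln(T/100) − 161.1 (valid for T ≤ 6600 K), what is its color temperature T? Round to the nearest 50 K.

ln t = (219 + 161.1) / 99.47 = 3.8213.
t = e^3.8213 = 45.661.
T = 100·t = 4566 K → 4550 K to the nearest 50 K.

4550 K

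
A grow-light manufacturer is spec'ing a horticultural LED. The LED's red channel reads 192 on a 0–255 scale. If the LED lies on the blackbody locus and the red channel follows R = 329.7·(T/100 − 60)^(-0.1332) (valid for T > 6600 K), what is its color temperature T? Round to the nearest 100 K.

11800 K

(t − 60)^(-0.1332) = 192/329.7 = 0.58235.
t − 60 = 0.58235^(1/-0.1332) = 0.58235^(-7.508) = 57.929, so t = 117.929.
T = 100·t = 11793 K → 11800 K to the nearest 100 K.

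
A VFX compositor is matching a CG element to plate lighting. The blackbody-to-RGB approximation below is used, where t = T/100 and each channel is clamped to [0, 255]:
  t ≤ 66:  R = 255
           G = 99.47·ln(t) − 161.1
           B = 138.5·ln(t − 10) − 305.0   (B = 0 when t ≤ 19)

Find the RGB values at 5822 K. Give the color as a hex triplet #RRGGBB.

t = 5822/100 = 58.22; the t ≤ 66 branch applies.
R = 255 by definition for t ≤ 66.
G = 99.47·ln 58.22 − 161.1 = 99.47·4.0642 − 161.1 = 243.169.
B = 138.5·ln(58.22 − 10) − 305.0 = 138.5·ln 48.22 − 305.0 = 138.5·3.8758 − 305.0 = 231.795.
Rounded: (255, 243, 232).
In hex: #FFF3E8.

#FFF3E8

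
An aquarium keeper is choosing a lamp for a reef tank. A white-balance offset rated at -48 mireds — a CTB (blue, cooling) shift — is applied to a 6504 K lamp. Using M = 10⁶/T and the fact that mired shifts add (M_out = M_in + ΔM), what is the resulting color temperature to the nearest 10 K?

9460 K

M_in = 10⁶/6504 = 153.75 mireds.
M_out = 153.75 + (-48) = 105.75 mireds.
T_out = 10⁶/105.75 = 9456.1 K → 9460 K.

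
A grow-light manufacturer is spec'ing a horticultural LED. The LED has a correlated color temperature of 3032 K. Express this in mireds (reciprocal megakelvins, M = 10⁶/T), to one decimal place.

M = 10⁶ / 3032 = 329.815 → 329.8 mireds.

329.8 mireds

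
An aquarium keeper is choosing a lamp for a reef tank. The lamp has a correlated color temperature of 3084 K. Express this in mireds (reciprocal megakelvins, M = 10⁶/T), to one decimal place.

324.3 mireds

M = 10⁶ / 3084 = 324.254 → 324.3 mireds.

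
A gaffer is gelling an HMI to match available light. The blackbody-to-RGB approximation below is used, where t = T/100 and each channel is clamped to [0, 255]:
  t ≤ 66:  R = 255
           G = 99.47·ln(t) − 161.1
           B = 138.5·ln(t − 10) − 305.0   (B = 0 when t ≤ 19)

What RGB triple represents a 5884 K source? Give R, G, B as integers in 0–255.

R=255, G=244, B=234

t = 5884/100 = 58.84; the t ≤ 66 branch applies.
R = 255 by definition for t ≤ 66.
G = 99.47·ln 58.84 − 161.1 = 99.47·4.0748 − 161.1 = 244.223.
B = 138.5·ln(58.84 − 10) − 305.0 = 138.5·ln 48.84 − 305.0 = 138.5·3.8885 − 305.0 = 233.564.
Rounded: (255, 244, 234).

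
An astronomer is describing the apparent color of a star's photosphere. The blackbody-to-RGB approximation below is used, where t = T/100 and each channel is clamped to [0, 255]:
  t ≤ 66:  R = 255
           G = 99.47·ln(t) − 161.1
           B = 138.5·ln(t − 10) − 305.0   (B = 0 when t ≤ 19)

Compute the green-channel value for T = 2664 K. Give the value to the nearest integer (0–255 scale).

t = 2664/100 = 26.64; the t ≤ 66 branch applies.
G = 99.47·ln 26.64 − 161.1 = 99.47·3.2824 − 161.1 = 165.402.
Rounded: 165.

165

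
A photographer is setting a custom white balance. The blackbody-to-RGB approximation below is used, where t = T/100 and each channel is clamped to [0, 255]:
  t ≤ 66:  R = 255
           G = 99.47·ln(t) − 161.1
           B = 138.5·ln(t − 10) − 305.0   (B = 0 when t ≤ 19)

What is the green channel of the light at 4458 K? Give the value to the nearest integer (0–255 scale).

t = 4458/100 = 44.58; the t ≤ 66 branch applies.
G = 99.47·ln 44.58 − 161.1 = 99.47·3.7973 − 161.1 = 216.616.
Rounded: 217.

217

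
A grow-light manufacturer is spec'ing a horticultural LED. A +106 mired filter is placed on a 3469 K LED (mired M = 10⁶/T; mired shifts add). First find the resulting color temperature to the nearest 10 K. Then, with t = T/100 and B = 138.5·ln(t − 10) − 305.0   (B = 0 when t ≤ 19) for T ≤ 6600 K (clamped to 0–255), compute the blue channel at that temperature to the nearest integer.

74

M_in = 10⁶/3469 = 288.27; M_out = 288.27 + (+106) = 394.27.
T_out = 10⁶/394.27 = 2536.3 K → 2540 K; t = 25.4.
B = 138.5·ln(25.4 − 10) − 305.0 = 138.5·ln 15.4 − 305.0 = 138.5·2.7344 − 305.0 = 73.710.
Rounded: 74.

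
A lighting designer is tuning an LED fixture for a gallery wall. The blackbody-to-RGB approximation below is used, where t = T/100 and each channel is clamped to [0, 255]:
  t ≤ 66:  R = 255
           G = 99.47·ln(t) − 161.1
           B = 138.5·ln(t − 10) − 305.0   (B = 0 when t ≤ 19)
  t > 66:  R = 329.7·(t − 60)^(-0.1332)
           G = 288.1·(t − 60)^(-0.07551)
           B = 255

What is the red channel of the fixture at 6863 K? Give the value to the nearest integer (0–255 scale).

247

t = 6863/100 = 68.63; the t > 66 branch applies.
R = 329.7·(68.63 − 60)^(-0.1332) = 329.7·8.63^(-0.1332) = 329.7·0.75045 = 247.424.
Rounded: 247.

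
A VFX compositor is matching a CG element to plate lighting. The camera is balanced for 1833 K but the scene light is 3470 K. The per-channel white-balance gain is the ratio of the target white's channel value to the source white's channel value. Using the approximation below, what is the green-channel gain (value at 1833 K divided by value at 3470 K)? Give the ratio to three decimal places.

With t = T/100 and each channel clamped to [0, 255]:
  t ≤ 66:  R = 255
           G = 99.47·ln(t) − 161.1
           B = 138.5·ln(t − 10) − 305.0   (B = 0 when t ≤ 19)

At 3470 K (t = 34.7):
  G = 99.47·ln 34.7 − 161.1 = 99.47·3.5467 − 161.1 = 191.694.
At 1833 K (t = 18.33):
  G = 99.47·ln 18.33 − 161.1 = 99.47·2.9085 − 161.1 = 128.212.
Gain = 128.212 / 191.694 = 0.6688 → 0.669.

0.669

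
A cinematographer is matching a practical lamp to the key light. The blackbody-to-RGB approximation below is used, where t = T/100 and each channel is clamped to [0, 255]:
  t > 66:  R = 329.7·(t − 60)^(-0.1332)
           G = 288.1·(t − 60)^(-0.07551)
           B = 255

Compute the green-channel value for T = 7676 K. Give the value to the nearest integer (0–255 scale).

t = 7676/100 = 76.76; the t > 66 branch applies.
G = 288.1·(76.76 − 60)^(-0.07551) = 288.1·16.76^(-0.07551) = 288.1·0.80827 = 232.862.
Rounded: 233.

233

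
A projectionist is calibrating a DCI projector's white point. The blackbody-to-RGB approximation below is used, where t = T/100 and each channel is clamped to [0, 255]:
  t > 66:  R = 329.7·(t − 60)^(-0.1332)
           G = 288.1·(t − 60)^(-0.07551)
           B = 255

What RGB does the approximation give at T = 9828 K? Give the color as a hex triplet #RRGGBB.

#CBDBFF

t = 9828/100 = 98.28; the t > 66 branch applies.
R = 329.7·(98.28 − 60)^(-0.1332) = 329.7·38.28^(-0.1332) = 329.7·0.61539 = 202.893.
G = 288.1·(98.28 − 60)^(-0.07551) = 288.1·38.28^(-0.07551) = 288.1·0.75940 = 218.783.
B = 255 by definition for t > 66.
Rounded: (203, 219, 255).
In hex: #CBDBFF.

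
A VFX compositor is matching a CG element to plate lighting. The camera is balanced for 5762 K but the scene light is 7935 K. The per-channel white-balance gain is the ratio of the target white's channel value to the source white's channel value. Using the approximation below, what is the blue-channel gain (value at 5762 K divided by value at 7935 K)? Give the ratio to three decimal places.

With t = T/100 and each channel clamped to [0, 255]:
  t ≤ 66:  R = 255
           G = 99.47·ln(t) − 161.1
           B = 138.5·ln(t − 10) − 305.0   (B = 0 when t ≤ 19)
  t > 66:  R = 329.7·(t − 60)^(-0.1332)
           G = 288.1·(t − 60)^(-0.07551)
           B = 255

At 7935 K (t = 79.35):
  B = 255 by definition for t > 66.
At 5762 K (t = 57.62):
  B = 138.5·ln(57.62 − 10) − 305.0 = 138.5·ln 47.62 − 305.0 = 138.5·3.8633 − 305.0 = 230.061.
Gain = 230.061 / 255.000 = 0.9022 → 0.902.

0.902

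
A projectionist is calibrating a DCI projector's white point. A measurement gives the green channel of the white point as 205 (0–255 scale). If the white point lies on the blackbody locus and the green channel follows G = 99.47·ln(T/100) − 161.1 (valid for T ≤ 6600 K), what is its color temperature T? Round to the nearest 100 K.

ln t = (205 + 161.1) / 99.47 = 3.6805.
t = e^3.6805 = 39.666.
T = 100·t = 3967 K → 4000 K to the nearest 100 K.

4000 K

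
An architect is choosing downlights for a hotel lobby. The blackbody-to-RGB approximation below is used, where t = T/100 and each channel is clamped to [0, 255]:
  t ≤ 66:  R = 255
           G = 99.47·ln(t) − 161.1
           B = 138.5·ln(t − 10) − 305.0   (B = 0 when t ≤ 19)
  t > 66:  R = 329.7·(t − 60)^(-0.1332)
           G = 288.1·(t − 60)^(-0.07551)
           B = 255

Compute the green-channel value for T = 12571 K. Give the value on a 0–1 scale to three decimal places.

0.824

t = 12571/100 = 125.71; the t > 66 branch applies.
G = 288.1·(125.71 − 60)^(-0.07551) = 288.1·65.71^(-0.07551) = 288.1·0.72904 = 210.036.
On a 0–1 scale: 210.036/255 = 0.8237 → 0.824.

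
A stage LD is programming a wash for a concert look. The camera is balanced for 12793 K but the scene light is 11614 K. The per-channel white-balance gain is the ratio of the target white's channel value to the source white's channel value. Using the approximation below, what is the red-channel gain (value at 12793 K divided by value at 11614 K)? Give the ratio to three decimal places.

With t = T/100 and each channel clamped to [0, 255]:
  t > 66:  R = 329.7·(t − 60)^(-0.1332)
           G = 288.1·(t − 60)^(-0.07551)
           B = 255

At 11614 K (t = 116.14):
  R = 329.7·(116.14 − 60)^(-0.1332) = 329.7·56.14^(-0.1332) = 329.7·0.58479 = 192.804.
At 12793 K (t = 127.93):
  R = 329.7·(127.93 − 60)^(-0.1332) = 329.7·67.93^(-0.1332) = 329.7·0.57012 = 187.970.
Gain = 187.970 / 192.804 = 0.9749 → 0.975.

0.975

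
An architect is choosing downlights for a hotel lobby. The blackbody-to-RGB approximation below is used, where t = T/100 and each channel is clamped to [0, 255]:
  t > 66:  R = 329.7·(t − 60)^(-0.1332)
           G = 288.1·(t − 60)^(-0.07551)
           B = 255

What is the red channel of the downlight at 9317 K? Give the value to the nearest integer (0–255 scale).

207

t = 9317/100 = 93.17; the t > 66 branch applies.
R = 329.7·(93.17 − 60)^(-0.1332) = 329.7·33.17^(-0.1332) = 329.7·0.62724 = 206.802.
Rounded: 207.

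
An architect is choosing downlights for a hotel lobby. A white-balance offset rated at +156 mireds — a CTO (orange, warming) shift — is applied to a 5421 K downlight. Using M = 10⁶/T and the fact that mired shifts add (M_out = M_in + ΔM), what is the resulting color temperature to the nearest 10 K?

2940 K

M_in = 10⁶/5421 = 184.47 mireds.
M_out = 184.47 + (+156) = 340.47 mireds.
T_out = 10⁶/340.47 = 2937.1 K → 2940 K.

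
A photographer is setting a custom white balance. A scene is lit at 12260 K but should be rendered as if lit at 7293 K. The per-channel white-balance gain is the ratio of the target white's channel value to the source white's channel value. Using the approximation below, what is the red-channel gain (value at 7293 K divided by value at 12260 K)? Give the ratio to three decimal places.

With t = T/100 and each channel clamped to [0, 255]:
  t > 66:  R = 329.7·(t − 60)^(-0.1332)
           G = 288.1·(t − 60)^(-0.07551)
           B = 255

1.234

At 12260 K (t = 122.6):
  R = 329.7·(122.6 − 60)^(-0.1332) = 329.7·62.6^(-0.1332) = 329.7·0.57636 = 190.027.
At 7293 K (t = 72.93):
  R = 329.7·(72.93 − 60)^(-0.1332) = 329.7·12.93^(-0.1332) = 329.7·0.71111 = 234.452.
Gain = 234.452 / 190.027 = 1.2338 → 1.234.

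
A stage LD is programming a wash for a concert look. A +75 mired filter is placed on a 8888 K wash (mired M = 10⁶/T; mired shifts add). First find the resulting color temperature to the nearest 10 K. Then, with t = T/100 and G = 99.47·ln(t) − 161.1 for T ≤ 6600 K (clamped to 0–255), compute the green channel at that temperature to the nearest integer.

M_in = 10⁶/8888 = 112.51; M_out = 112.51 + (+75) = 187.51.
T_out = 10⁶/187.51 = 5333.0 K → 5330 K; t = 53.3.
G = 99.47·ln 53.3 − 161.1 = 99.47·3.9759 − 161.1 = 234.386.
Rounded: 234.

234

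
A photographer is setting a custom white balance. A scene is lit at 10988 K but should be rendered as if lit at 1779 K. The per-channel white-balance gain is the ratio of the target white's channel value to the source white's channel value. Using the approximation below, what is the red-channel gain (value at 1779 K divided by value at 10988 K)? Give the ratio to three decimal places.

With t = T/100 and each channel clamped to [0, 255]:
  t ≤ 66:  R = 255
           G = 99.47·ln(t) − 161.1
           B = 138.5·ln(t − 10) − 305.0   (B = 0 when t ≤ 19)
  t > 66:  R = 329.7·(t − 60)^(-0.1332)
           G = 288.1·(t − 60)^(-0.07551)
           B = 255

At 10988 K (t = 109.88):
  R = 329.7·(109.88 − 60)^(-0.1332) = 329.7·49.88^(-0.1332) = 329.7·0.59407 = 195.864.
At 1779 K (t = 17.79):
  R = 255 by definition for t ≤ 66.
Gain = 255.000 / 195.864 = 1.3019 → 1.302.

1.302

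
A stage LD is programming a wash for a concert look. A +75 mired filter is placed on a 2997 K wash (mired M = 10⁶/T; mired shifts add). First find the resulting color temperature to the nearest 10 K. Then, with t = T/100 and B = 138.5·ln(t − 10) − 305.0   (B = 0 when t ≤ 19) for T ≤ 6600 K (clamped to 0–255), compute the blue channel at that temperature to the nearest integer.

65

M_in = 10⁶/2997 = 333.67; M_out = 333.67 + (+75) = 408.67.
T_out = 10⁶/408.67 = 2447.0 K → 2450 K; t = 24.5.
B = 138.5·ln(24.5 − 10) − 305.0 = 138.5·ln 14.5 − 305.0 = 138.5·2.6741 − 305.0 = 65.370.
Rounded: 65.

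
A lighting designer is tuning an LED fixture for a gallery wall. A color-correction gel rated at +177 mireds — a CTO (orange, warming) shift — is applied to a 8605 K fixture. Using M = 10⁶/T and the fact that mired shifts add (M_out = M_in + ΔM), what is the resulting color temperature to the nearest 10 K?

M_in = 10⁶/8605 = 116.21 mireds.
M_out = 116.21 + (+177) = 293.21 mireds.
T_out = 10⁶/293.21 = 3410.5 K → 3410 K.

3410 K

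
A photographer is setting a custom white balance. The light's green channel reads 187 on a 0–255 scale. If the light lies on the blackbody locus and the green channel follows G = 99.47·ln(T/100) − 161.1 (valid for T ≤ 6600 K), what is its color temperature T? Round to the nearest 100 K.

3300 K

ln t = (187 + 161.1) / 99.47 = 3.4995.
t = e^3.4995 = 33.100.
T = 100·t = 3310 K → 3300 K to the nearest 100 K.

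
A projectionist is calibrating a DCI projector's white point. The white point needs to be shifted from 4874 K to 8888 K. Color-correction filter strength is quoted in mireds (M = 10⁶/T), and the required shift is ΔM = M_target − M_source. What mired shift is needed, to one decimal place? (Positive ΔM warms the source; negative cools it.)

M_source = 10⁶/4874 = 205.170; M_target = 10⁶/8888 = 112.511.
ΔM = 112.511 − 205.170 = -92.659 → -92.7 mireds, a cooling shift.

-92.7 mireds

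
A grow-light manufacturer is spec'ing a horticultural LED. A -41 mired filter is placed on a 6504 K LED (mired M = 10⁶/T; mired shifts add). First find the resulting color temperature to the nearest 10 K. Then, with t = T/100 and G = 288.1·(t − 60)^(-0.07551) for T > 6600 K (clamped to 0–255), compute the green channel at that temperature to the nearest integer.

M_in = 10⁶/6504 = 153.75; M_out = 153.75 + (-41) = 112.75.
T_out = 10⁶/112.75 = 8869.1 K → 8870 K; t = 88.7.
G = 288.1·(88.7 − 60)^(-0.07551) = 288.1·28.7^(-0.07551) = 288.1·0.77610 = 223.593.
Rounded: 224.

224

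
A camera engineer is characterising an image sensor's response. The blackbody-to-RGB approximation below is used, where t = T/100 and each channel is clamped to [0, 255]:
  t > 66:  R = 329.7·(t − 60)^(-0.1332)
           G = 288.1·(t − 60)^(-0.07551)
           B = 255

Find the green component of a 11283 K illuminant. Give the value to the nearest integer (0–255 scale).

214

t = 11283/100 = 112.83; the t > 66 branch applies.
G = 288.1·(112.83 − 60)^(-0.07551) = 288.1·52.83^(-0.07551) = 288.1·0.74115 = 213.525.
Rounded: 214.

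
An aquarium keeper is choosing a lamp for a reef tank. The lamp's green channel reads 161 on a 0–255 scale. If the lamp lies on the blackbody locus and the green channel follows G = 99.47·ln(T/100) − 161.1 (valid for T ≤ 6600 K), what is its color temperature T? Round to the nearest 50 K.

ln t = (161 + 161.1) / 99.47 = 3.2382.
t = e^3.2382 = 25.487.
T = 100·t = 2549 K → 2550 K to the nearest 50 K.

2550 K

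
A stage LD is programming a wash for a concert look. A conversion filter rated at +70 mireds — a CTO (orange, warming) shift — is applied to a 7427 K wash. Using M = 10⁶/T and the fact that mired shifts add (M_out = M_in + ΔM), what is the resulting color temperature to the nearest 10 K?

4890 K

M_in = 10⁶/7427 = 134.64 mireds.
M_out = 134.64 + (+70) = 204.64 mireds.
T_out = 10⁶/204.64 = 4886.5 K → 4890 K.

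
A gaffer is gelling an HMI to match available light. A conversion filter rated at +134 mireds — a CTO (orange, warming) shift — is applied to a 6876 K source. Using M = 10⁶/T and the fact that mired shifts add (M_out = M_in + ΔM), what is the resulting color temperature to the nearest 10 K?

M_in = 10⁶/6876 = 145.43 mireds.
M_out = 145.43 + (+134) = 279.43 mireds.
T_out = 10⁶/279.43 = 3578.7 K → 3580 K.

3580 K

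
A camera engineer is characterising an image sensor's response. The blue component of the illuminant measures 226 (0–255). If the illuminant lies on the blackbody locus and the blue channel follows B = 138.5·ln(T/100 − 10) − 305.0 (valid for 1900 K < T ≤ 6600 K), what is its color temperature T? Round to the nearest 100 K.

ln(t − 10) = (226 + 305.0) / 138.5 = 3.8339.
t − 10 = e^3.8339 = 46.244, so t = 56.244.
T = 100·t = 5624 K → 5600 K to the nearest 100 K.

5600 K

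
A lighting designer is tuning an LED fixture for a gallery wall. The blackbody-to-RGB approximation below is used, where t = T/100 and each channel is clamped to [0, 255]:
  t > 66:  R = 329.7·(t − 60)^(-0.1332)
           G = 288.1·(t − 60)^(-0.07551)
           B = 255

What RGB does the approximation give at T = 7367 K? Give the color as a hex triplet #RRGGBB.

t = 7367/100 = 73.67; the t > 66 branch applies.
R = 329.7·(73.67 − 60)^(-0.1332) = 329.7·13.67^(-0.1332) = 329.7·0.70586 = 232.720.
G = 288.1·(73.67 − 60)^(-0.07551) = 288.1·13.67^(-0.07551) = 288.1·0.82080 = 236.473.
B = 255 by definition for t > 66.
Rounded: (233, 236, 255).
In hex: #E9ECFF.

#E9ECFF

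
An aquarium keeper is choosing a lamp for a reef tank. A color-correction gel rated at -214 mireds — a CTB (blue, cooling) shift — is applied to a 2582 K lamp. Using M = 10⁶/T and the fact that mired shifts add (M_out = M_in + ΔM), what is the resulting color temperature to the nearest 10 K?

M_in = 10⁶/2582 = 387.30 mireds.
M_out = 387.30 + (-214) = 173.30 mireds.
T_out = 10⁶/173.30 = 5770.5 K → 5770 K.

5770 K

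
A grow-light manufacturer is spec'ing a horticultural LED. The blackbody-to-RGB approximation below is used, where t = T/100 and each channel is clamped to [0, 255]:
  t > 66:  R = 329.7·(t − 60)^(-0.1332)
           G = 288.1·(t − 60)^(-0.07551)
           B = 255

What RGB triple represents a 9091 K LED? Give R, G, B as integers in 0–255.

t = 9091/100 = 90.91; the t > 66 branch applies.
R = 329.7·(90.91 − 60)^(-0.1332) = 329.7·30.91^(-0.1332) = 329.7·0.63317 = 208.755.
G = 288.1·(90.91 − 60)^(-0.07551) = 288.1·30.91^(-0.07551) = 288.1·0.77176 = 222.344.
B = 255 by definition for t > 66.
Rounded: (209, 222, 255).

R=209, G=222, B=255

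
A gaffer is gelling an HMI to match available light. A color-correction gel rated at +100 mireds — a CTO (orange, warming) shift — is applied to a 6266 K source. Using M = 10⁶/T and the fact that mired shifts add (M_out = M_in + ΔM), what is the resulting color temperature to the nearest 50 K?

3850 K

M_in = 10⁶/6266 = 159.59 mireds.
M_out = 159.59 + (+100) = 259.59 mireds.
T_out = 10⁶/259.59 = 3852.2 K → 3850 K.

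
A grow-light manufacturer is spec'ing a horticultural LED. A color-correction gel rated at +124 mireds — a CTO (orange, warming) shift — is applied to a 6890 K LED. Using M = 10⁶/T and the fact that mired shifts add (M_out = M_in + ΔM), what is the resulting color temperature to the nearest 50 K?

M_in = 10⁶/6890 = 145.14 mireds.
M_out = 145.14 + (+124) = 269.14 mireds.
T_out = 10⁶/269.14 = 3715.6 K → 3700 K.

3700 K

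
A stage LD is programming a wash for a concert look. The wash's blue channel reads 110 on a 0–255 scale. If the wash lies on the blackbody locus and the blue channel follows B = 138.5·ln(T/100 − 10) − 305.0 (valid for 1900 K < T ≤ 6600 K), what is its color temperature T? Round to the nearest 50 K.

ln(t − 10) = (110 + 305.0) / 138.5 = 2.9964.
t − 10 = e^2.9964 = 20.013, so t = 30.013.
T = 100·t = 3001 K → 3000 K to the nearest 50 K.

3000 K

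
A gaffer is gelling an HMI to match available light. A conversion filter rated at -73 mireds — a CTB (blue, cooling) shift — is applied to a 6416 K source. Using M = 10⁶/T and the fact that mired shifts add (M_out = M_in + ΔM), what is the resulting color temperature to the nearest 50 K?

M_in = 10⁶/6416 = 155.86 mireds.
M_out = 155.86 + (-73) = 82.86 mireds.
T_out = 10⁶/82.86 = 12068.5 K → 12050 K.

12050 K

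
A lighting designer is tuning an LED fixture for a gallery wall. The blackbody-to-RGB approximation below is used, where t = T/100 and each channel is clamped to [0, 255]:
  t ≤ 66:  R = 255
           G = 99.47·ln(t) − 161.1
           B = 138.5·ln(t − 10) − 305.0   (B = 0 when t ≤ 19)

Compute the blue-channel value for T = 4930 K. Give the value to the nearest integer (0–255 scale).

203

t = 4930/100 = 49.3; the t ≤ 66 branch applies.
B = 138.5·ln(49.3 − 10) − 305.0 = 138.5·ln 39.3 − 305.0 = 138.5·3.6712 − 305.0 = 203.465.
Rounded: 203.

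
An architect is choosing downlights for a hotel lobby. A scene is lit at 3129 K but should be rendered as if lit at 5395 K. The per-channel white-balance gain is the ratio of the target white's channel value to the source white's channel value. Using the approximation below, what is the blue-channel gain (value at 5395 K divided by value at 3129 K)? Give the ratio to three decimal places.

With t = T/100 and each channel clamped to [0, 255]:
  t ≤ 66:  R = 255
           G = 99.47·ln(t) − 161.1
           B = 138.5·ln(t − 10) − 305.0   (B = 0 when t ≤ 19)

At 3129 K (t = 31.29):
  B = 138.5·ln(31.29 − 10) − 305.0 = 138.5·ln 21.29 − 305.0 = 138.5·3.0582 − 305.0 = 118.566.
At 5395 K (t = 53.95):
  B = 138.5·ln(53.95 − 10) − 305.0 = 138.5·ln 43.95 − 305.0 = 138.5·3.7831 − 305.0 = 218.953.
Gain = 218.953 / 118.566 = 1.8467 → 1.847.

1.847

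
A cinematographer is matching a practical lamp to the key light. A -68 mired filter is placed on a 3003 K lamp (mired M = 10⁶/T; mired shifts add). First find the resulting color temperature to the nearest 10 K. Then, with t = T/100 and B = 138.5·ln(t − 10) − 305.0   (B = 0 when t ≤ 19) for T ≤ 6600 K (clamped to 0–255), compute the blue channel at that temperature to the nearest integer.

155

M_in = 10⁶/3003 = 333.00; M_out = 333.00 + (-68) = 265.00.
T_out = 10⁶/265.00 = 3773.6 K → 3770 K; t = 37.7.
B = 138.5·ln(37.7 − 10) − 305.0 = 138.5·ln 27.7 − 305.0 = 138.5·3.3214 − 305.0 = 155.018.
Rounded: 155.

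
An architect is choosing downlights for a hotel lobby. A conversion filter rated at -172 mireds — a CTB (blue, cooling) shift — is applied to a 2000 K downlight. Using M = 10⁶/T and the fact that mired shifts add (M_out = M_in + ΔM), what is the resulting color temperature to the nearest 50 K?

3050 K

M_in = 10⁶/2000 = 500.00 mireds.
M_out = 500.00 + (-172) = 328.00 mireds.
T_out = 10⁶/328.00 = 3048.8 K → 3050 K.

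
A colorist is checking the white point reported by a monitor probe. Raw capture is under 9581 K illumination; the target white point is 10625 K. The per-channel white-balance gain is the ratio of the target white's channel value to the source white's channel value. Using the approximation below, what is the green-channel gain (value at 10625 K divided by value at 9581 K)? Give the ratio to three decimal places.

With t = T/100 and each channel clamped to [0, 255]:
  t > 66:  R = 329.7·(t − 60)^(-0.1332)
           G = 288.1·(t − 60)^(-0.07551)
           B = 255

0.981

At 9581 K (t = 95.81):
  G = 288.1·(95.81 − 60)^(-0.07551) = 288.1·35.81^(-0.07551) = 288.1·0.76323 = 219.887.
At 10625 K (t = 106.25):
  G = 288.1·(106.25 − 60)^(-0.07551) = 288.1·46.25^(-0.07551) = 288.1·0.74863 = 215.680.
Gain = 215.680 / 219.887 = 0.9809 → 0.981.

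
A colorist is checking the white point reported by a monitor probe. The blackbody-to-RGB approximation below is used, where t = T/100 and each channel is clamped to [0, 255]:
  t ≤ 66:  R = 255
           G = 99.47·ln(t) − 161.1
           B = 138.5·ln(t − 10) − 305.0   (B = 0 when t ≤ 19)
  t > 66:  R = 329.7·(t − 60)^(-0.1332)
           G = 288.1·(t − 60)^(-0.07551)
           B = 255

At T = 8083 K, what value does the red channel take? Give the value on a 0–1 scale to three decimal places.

0.863

t = 8083/100 = 80.83; the t > 66 branch applies.
R = 329.7·(80.83 − 60)^(-0.1332) = 329.7·20.83^(-0.1332) = 329.7·0.66735 = 220.024.
On a 0–1 scale: 220.024/255 = 0.8628 → 0.863.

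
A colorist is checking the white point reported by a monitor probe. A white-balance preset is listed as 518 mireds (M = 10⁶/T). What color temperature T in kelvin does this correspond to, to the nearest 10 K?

T = 10⁶ / 518 = 1930.50 K → 1930 K.

1930 K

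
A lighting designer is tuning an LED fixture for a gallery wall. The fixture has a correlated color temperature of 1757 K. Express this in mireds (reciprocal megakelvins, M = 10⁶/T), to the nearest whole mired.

569 mireds

M = 10⁶ / 1757 = 569.152 → 569 mireds.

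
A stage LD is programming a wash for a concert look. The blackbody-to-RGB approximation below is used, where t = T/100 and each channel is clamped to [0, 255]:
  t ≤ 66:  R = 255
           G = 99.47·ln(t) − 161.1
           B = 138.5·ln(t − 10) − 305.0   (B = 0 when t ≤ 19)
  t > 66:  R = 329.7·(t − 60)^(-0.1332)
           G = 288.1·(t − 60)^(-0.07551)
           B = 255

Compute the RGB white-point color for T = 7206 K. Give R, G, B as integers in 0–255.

R=237, G=239, B=255

t = 7206/100 = 72.06; the t > 66 branch applies.
R = 329.7·(72.06 − 60)^(-0.1332) = 329.7·12.06^(-0.1332) = 329.7·0.71774 = 236.637.
G = 288.1·(72.06 − 60)^(-0.07551) = 288.1·12.06^(-0.07551) = 288.1·0.82860 = 238.721.
B = 255 by definition for t > 66.
Rounded: (237, 239, 255).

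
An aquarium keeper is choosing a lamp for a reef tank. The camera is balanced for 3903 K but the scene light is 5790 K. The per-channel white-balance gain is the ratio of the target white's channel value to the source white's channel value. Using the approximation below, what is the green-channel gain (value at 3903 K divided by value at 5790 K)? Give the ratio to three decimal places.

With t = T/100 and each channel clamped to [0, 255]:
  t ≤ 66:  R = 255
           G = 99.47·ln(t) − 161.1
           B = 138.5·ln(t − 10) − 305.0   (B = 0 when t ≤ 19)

At 5790 K (t = 57.9):
  G = 99.47·ln 57.9 − 161.1 = 99.47·4.0587 − 161.1 = 242.621.
At 3903 K (t = 39.03):
  G = 99.47·ln 39.03 − 161.1 = 99.47·3.6643 − 161.1 = 203.391.
Gain = 203.391 / 242.621 = 0.8383 → 0.838.

0.838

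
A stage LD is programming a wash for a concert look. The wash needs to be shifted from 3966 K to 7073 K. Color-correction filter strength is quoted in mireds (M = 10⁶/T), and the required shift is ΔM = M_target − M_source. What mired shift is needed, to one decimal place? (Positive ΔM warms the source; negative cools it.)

M_source = 10⁶/3966 = 252.143; M_target = 10⁶/7073 = 141.383.
ΔM = 141.383 − 252.143 = -110.760 → -110.8 mireds, a cooling shift.

-110.8 mireds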